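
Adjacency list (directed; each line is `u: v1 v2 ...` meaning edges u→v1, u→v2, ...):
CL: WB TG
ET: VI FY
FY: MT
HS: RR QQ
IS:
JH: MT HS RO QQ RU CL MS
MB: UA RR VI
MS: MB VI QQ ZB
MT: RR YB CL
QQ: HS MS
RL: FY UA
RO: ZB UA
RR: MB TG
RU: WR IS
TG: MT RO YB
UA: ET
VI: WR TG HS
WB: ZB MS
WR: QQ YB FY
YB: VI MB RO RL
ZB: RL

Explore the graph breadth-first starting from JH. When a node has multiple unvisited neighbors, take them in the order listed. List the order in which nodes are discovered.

JH, MT, HS, RO, QQ, RU, CL, MS, RR, YB, ZB, UA, WR, IS, WB, TG, MB, VI, RL, ET, FY

Visit JH; enqueue MT, HS, RO, QQ, RU, CL, MS → queue [MT, HS, RO, QQ, RU, CL, MS]
Visit MT; enqueue RR, YB → queue [HS, RO, QQ, RU, CL, MS, RR, YB]
Visit HS → queue [RO, QQ, RU, CL, MS, RR, YB]
Visit RO; enqueue ZB, UA → queue [QQ, RU, CL, MS, RR, YB, ZB, UA]
Visit QQ → queue [RU, CL, MS, RR, YB, ZB, UA]
Visit RU; enqueue WR, IS → queue [CL, MS, RR, YB, ZB, UA, WR, IS]
Visit CL; enqueue WB, TG → queue [MS, RR, YB, ZB, UA, WR, IS, WB, TG]
Visit MS; enqueue MB, VI → queue [RR, YB, ZB, UA, WR, IS, WB, TG, MB, VI]
Visit RR → queue [YB, ZB, UA, WR, IS, WB, TG, MB, VI]
Visit YB; enqueue RL → queue [ZB, UA, WR, IS, WB, TG, MB, VI, RL]
Visit ZB → queue [UA, WR, IS, WB, TG, MB, VI, RL]
Visit UA; enqueue ET → queue [WR, IS, WB, TG, MB, VI, RL, ET]
Visit WR; enqueue FY → queue [IS, WB, TG, MB, VI, RL, ET, FY]
Visit IS → queue [WB, TG, MB, VI, RL, ET, FY]
Visit WB → queue [TG, MB, VI, RL, ET, FY]
Visit TG → queue [MB, VI, RL, ET, FY]
Visit MB → queue [VI, RL, ET, FY]
Visit VI → queue [RL, ET, FY]
Visit RL → queue [ET, FY]
Visit ET → queue [FY]
Visit FY → queue []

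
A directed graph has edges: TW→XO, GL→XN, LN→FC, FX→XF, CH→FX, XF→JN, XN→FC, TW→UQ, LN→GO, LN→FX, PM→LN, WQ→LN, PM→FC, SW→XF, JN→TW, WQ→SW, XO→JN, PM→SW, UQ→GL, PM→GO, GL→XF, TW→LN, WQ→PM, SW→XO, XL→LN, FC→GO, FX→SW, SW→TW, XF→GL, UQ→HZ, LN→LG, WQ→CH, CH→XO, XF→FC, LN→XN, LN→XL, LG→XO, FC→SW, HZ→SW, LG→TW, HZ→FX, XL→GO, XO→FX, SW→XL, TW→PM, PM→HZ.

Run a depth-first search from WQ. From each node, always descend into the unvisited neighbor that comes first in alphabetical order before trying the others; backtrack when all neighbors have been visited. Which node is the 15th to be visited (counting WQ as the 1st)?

HZ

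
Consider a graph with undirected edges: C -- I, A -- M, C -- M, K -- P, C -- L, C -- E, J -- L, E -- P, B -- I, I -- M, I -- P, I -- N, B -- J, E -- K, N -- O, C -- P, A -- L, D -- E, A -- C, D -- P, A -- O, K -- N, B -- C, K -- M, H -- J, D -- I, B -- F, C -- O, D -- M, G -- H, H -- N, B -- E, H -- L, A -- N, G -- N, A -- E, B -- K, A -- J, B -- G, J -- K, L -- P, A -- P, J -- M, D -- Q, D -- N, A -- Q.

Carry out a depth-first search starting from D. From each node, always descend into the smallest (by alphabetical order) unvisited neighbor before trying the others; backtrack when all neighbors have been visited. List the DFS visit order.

D -> E -> A -> C -> B -> F -> G -> H -> J -> K -> M -> I -> N -> O -> P -> L -> Q

Visit D
D → E
E → A
A → C
C → B
B → F
B → G
G → H
H → J
J → K
K → M
M → I
I → N
N → O
I → P
P → L
A → Q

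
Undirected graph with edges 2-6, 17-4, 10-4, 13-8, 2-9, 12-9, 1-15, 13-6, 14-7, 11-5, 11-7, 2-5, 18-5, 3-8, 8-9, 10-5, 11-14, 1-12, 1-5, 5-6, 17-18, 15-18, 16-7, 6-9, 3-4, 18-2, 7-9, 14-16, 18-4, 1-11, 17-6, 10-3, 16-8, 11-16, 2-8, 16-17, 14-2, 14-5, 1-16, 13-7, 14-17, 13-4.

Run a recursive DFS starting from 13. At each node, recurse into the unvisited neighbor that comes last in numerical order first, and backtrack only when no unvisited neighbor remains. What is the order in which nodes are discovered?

13, 8, 16, 17, 18, 15, 1, 12, 9, 7, 14, 11, 5, 10, 4, 3, 6, 2

Visit 13
13 → 8
8 → 16
16 → 17
17 → 18
18 → 15
15 → 1
1 → 12
12 → 9
9 → 7
7 → 14
14 → 11
11 → 5
5 → 10
10 → 4
4 → 3
5 → 6
6 → 2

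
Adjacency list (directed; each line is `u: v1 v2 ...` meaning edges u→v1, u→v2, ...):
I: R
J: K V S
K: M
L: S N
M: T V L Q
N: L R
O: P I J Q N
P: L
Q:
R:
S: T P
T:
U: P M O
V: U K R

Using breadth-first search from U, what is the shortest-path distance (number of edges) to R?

3

Level 0: U
Level 1: M, O, P
Level 2: I, J, L, N, Q, T, V
Level 3: K, R, S
R first appears at level 3.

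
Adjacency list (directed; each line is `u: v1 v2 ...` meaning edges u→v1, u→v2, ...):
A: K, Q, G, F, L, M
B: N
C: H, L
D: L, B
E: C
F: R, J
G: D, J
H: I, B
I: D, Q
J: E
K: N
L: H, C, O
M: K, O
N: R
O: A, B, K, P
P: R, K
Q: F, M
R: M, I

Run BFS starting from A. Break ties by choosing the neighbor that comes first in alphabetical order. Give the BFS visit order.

A → F → G → K → L → M → Q → J → R → D → N → C → H → O → E → I → B → P

Visit A; enqueue F, G, K, L, M, Q → queue [F, G, K, L, M, Q]
Visit F; enqueue J, R → queue [G, K, L, M, Q, J, R]
Visit G; enqueue D → queue [K, L, M, Q, J, R, D]
Visit K; enqueue N → queue [L, M, Q, J, R, D, N]
Visit L; enqueue C, H, O → queue [M, Q, J, R, D, N, C, H, O]
Visit M → queue [Q, J, R, D, N, C, H, O]
Visit Q → queue [J, R, D, N, C, H, O]
Visit J; enqueue E → queue [R, D, N, C, H, O, E]
Visit R; enqueue I → queue [D, N, C, H, O, E, I]
Visit D; enqueue B → queue [N, C, H, O, E, I, B]
Visit N → queue [C, H, O, E, I, B]
Visit C → queue [H, O, E, I, B]
Visit H → queue [O, E, I, B]
Visit O; enqueue P → queue [E, I, B, P]
Visit E → queue [I, B, P]
Visit I → queue [B, P]
Visit B → queue [P]
Visit P → queue []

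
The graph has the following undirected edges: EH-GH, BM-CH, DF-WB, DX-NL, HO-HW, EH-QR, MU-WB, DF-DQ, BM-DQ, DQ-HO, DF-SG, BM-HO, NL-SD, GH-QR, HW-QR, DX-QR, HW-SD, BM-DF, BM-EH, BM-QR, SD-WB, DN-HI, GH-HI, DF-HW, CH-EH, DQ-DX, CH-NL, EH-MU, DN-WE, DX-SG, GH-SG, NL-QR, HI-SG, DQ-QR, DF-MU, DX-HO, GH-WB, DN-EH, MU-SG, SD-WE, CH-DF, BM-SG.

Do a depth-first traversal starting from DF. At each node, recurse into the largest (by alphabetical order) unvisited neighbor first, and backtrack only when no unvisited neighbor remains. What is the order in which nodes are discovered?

Visit DF
DF → WB
WB → SD
SD → WE
WE → DN
DN → HI
HI → SG
SG → MU
MU → EH
EH → QR
QR → NL
NL → DX
DX → HO
HO → HW
HO → DQ
DQ → BM
BM → CH
QR → GH

DF WB SD WE DN HI SG MU EH QR NL DX HO HW DQ BM CH GH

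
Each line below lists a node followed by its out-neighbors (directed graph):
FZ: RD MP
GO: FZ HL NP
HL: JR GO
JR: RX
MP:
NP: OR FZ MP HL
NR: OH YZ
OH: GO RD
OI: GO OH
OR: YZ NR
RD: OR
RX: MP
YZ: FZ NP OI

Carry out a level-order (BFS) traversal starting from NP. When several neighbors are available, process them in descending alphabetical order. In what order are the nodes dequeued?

NP OR MP HL FZ YZ NR JR GO RD OI OH RX

Visit NP; enqueue OR, MP, HL, FZ → queue [OR, MP, HL, FZ]
Visit OR; enqueue YZ, NR → queue [MP, HL, FZ, YZ, NR]
Visit MP → queue [HL, FZ, YZ, NR]
Visit HL; enqueue JR, GO → queue [FZ, YZ, NR, JR, GO]
Visit FZ; enqueue RD → queue [YZ, NR, JR, GO, RD]
Visit YZ; enqueue OI → queue [NR, JR, GO, RD, OI]
Visit NR; enqueue OH → queue [JR, GO, RD, OI, OH]
Visit JR; enqueue RX → queue [GO, RD, OI, OH, RX]
Visit GO → queue [RD, OI, OH, RX]
Visit RD → queue [OI, OH, RX]
Visit OI → queue [OH, RX]
Visit OH → queue [RX]
Visit RX → queue []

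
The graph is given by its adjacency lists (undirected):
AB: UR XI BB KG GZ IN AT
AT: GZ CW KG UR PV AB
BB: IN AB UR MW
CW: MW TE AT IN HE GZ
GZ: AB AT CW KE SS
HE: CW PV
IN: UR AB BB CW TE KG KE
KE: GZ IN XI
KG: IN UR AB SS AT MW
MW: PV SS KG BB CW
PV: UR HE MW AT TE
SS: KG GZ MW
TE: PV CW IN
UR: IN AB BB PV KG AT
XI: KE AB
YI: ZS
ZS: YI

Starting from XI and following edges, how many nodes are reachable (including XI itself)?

BFS from XI visits: XI, KE, AB, GZ, IN, UR, BB, KG, AT, CW, SS, TE, PV, MW, HE
Reachable nodes: 15 of 17 total.

15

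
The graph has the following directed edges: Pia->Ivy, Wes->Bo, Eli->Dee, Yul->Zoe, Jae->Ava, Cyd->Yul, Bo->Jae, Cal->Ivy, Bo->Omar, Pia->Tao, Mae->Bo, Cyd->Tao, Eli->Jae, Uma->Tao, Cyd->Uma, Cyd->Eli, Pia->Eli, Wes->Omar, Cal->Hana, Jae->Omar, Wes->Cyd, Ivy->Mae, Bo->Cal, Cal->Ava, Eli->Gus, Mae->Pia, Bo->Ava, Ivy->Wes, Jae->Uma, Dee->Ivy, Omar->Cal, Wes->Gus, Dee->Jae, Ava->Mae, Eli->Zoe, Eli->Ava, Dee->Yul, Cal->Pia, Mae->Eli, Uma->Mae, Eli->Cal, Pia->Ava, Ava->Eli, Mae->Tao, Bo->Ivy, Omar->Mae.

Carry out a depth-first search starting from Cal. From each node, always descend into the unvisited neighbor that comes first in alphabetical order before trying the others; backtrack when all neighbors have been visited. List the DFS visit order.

Cal → Ava → Eli → Dee → Ivy → Mae → Bo → Jae → Omar → Uma → Tao → Pia → Wes → Cyd → Yul → Zoe → Gus → Hana

Visit Cal
Cal → Ava
Ava → Eli
Eli → Dee
Dee → Ivy
Ivy → Mae
Mae → Bo
Bo → Jae
Jae → Omar
Jae → Uma
Uma → Tao
Mae → Pia
Ivy → Wes
Wes → Cyd
Cyd → Yul
Yul → Zoe
Wes → Gus
Cal → Hana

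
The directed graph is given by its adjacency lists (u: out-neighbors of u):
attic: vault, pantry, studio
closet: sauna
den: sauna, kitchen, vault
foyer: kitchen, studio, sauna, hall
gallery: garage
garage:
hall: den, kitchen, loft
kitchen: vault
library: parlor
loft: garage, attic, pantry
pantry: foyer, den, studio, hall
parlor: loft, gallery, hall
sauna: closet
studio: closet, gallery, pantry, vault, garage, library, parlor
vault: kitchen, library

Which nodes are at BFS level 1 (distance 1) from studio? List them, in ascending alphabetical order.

Level 0: studio
Level 1: closet, gallery, garage, library, pantry, parlor, vault
Level 2: den, foyer, hall, kitchen, loft, sauna
Level 3: attic

closet, gallery, garage, library, pantry, parlor, vault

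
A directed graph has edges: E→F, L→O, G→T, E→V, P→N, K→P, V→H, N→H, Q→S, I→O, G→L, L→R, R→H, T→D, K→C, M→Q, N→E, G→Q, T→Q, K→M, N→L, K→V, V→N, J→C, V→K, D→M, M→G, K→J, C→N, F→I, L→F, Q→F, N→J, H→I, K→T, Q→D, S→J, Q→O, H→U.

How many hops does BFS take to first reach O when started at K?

3

Level 0: K
Level 1: C, J, M, P, T, V
Level 2: D, G, H, N, Q
Level 3: E, F, I, L, O, S, U
Level 4: R
O first appears at level 3.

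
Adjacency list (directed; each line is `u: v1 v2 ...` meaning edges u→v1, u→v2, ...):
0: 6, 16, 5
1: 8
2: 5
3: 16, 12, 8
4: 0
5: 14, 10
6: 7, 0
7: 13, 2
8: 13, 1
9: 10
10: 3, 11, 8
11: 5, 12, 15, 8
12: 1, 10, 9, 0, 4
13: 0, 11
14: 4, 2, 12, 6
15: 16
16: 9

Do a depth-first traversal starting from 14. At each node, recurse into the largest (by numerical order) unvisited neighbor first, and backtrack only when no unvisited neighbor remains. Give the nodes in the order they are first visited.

14 12 10 11 15 16 9 8 13 0 6 7 2 5 1 3 4

Visit 14
14 → 12
12 → 10
10 → 11
11 → 15
15 → 16
16 → 9
11 → 8
8 → 13
13 → 0
0 → 6
6 → 7
7 → 2
2 → 5
8 → 1
10 → 3
12 → 4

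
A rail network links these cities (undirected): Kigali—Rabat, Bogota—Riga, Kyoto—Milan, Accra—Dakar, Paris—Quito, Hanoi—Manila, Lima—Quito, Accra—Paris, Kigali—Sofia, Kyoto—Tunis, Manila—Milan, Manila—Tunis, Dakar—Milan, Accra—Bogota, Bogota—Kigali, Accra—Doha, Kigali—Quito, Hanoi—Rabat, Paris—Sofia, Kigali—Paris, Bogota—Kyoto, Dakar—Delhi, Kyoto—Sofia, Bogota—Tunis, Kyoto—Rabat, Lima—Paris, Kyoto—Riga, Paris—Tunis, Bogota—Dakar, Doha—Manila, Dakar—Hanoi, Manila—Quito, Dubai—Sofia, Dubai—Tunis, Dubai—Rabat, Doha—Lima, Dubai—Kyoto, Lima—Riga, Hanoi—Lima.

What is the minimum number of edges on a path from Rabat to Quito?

2

Level 0: Rabat
Level 1: Dubai, Hanoi, Kigali, Kyoto
Level 2: Bogota, Dakar, Lima, Manila, Milan, Paris, Quito, Riga, Sofia, Tunis
Level 3: Accra, Delhi, Doha
Quito first appears at level 2.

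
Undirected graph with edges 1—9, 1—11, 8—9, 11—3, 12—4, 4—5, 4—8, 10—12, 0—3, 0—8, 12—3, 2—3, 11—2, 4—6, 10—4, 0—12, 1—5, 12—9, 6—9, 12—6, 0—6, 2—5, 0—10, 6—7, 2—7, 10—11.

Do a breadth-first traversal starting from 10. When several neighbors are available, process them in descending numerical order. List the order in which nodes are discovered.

10 → 12 → 11 → 4 → 0 → 9 → 6 → 3 → 2 → 1 → 8 → 5 → 7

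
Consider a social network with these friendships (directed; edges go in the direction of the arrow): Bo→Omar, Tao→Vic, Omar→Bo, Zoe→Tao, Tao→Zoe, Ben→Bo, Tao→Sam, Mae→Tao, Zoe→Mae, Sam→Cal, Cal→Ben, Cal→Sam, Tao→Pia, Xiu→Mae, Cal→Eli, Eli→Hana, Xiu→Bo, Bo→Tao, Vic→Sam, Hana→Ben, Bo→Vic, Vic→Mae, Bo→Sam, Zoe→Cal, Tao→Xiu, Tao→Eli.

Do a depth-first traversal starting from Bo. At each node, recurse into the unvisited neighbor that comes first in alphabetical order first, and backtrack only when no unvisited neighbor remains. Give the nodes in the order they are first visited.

Bo Omar Sam Cal Ben Eli Hana Tao Pia Vic Mae Xiu Zoe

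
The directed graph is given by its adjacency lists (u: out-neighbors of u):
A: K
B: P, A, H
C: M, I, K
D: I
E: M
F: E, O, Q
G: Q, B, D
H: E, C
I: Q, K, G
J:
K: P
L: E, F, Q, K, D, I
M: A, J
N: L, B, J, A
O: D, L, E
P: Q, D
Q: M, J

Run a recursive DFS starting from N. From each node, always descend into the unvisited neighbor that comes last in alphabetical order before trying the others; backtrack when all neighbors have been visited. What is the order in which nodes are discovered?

Visit N
N → L
L → Q
Q → M
M → J
M → A
A → K
K → P
P → D
D → I
I → G
G → B
B → H
H → E
H → C
L → F
F → O

N -> L -> Q -> M -> J -> A -> K -> P -> D -> I -> G -> B -> H -> E -> C -> F -> O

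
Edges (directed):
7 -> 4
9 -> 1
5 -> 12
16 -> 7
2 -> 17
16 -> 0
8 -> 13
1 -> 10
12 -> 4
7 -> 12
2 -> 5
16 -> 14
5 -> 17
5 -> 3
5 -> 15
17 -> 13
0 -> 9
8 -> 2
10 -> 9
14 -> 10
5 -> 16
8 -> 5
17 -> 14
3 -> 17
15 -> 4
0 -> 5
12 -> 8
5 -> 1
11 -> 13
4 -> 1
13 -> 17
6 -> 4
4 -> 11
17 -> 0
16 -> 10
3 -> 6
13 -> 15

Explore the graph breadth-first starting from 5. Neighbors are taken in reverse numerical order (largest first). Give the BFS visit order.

5 -> 17 -> 16 -> 15 -> 12 -> 3 -> 1 -> 14 -> 13 -> 0 -> 10 -> 7 -> 4 -> 8 -> 6 -> 9 -> 11 -> 2

Visit 5; enqueue 17, 16, 15, 12, 3, 1 → queue [17, 16, 15, 12, 3, 1]
Visit 17; enqueue 14, 13, 0 → queue [16, 15, 12, 3, 1, 14, 13, 0]
Visit 16; enqueue 10, 7 → queue [15, 12, 3, 1, 14, 13, 0, 10, 7]
Visit 15; enqueue 4 → queue [12, 3, 1, 14, 13, 0, 10, 7, 4]
Visit 12; enqueue 8 → queue [3, 1, 14, 13, 0, 10, 7, 4, 8]
Visit 3; enqueue 6 → queue [1, 14, 13, 0, 10, 7, 4, 8, 6]
Visit 1 → queue [14, 13, 0, 10, 7, 4, 8, 6]
Visit 14 → queue [13, 0, 10, 7, 4, 8, 6]
Visit 13 → queue [0, 10, 7, 4, 8, 6]
Visit 0; enqueue 9 → queue [10, 7, 4, 8, 6, 9]
Visit 10 → queue [7, 4, 8, 6, 9]
Visit 7 → queue [4, 8, 6, 9]
Visit 4; enqueue 11 → queue [8, 6, 9, 11]
Visit 8; enqueue 2 → queue [6, 9, 11, 2]
Visit 6 → queue [9, 11, 2]
Visit 9 → queue [11, 2]
Visit 11 → queue [2]
Visit 2 → queue []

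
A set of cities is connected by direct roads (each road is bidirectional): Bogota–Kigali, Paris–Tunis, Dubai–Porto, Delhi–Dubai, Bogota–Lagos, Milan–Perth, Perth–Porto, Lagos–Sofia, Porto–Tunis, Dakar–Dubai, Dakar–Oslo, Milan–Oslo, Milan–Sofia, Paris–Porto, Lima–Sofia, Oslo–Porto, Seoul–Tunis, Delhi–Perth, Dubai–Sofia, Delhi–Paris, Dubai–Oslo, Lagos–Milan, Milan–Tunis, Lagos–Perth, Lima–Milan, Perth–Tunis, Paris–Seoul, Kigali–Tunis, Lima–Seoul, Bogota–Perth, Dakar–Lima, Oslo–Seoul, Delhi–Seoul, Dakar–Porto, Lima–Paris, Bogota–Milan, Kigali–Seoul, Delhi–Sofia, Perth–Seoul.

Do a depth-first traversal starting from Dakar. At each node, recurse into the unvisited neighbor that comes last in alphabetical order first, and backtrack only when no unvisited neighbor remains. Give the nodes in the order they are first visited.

Visit Dakar
Dakar → Porto
Porto → Tunis
Tunis → Seoul
Seoul → Perth
Perth → Milan
Milan → Sofia
Sofia → Lima
Lima → Paris
Paris → Delhi
Delhi → Dubai
Dubai → Oslo
Sofia → Lagos
Lagos → Bogota
Bogota → Kigali

Dakar, Porto, Tunis, Seoul, Perth, Milan, Sofia, Lima, Paris, Delhi, Dubai, Oslo, Lagos, Bogota, Kigali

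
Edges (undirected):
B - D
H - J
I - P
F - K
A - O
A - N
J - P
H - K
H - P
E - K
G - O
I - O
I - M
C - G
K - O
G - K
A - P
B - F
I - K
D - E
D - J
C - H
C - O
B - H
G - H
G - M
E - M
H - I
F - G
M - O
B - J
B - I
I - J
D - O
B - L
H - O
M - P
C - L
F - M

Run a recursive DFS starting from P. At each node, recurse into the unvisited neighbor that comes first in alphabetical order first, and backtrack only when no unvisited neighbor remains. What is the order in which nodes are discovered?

P -> A -> N -> O -> C -> G -> F -> B -> D -> E -> K -> H -> I -> J -> M -> L

Visit P
P → A
A → N
A → O
O → C
C → G
G → F
F → B
B → D
D → E
E → K
K → H
H → I
I → J
I → M
B → L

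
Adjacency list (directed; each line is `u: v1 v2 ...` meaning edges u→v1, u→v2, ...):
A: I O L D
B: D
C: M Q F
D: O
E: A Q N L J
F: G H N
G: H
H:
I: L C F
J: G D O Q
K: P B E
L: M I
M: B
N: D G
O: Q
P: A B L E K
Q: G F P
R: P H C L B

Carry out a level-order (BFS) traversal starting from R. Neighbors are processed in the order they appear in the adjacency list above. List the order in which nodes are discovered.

Visit R; enqueue P, H, C, L, B → queue [P, H, C, L, B]
Visit P; enqueue A, E, K → queue [H, C, L, B, A, E, K]
Visit H → queue [C, L, B, A, E, K]
Visit C; enqueue M, Q, F → queue [L, B, A, E, K, M, Q, F]
Visit L; enqueue I → queue [B, A, E, K, M, Q, F, I]
Visit B; enqueue D → queue [A, E, K, M, Q, F, I, D]
Visit A; enqueue O → queue [E, K, M, Q, F, I, D, O]
Visit E; enqueue N, J → queue [K, M, Q, F, I, D, O, N, J]
Visit K → queue [M, Q, F, I, D, O, N, J]
Visit M → queue [Q, F, I, D, O, N, J]
Visit Q; enqueue G → queue [F, I, D, O, N, J, G]
Visit F → queue [I, D, O, N, J, G]
Visit I → queue [D, O, N, J, G]
Visit D → queue [O, N, J, G]
Visit O → queue [N, J, G]
Visit N → queue [J, G]
Visit J → queue [G]
Visit G → queue []

R, P, H, C, L, B, A, E, K, M, Q, F, I, D, O, N, J, G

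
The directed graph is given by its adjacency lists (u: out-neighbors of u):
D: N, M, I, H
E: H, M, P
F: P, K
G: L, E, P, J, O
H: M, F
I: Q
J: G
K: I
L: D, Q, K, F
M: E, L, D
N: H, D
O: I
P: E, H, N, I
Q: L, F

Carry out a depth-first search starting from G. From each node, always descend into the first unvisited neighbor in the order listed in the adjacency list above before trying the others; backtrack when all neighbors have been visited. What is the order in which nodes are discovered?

G → L → D → N → H → M → E → P → I → Q → F → K → J → O

Visit G
G → L
L → D
D → N
N → H
H → M
M → E
E → P
P → I
I → Q
Q → F
F → K
G → J
G → O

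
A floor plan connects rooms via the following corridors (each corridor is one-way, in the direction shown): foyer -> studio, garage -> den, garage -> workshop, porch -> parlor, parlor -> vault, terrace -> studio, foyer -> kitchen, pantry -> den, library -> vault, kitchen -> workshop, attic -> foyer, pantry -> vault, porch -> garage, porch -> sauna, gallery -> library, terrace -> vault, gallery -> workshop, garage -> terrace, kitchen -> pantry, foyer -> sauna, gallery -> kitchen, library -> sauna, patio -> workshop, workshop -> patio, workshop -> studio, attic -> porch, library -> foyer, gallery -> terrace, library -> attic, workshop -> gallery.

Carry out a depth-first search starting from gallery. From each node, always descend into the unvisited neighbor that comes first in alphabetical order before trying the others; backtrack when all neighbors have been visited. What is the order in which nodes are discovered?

Visit gallery
gallery → kitchen
kitchen → pantry
pantry → den
pantry → vault
kitchen → workshop
workshop → patio
workshop → studio
gallery → library
library → attic
attic → foyer
foyer → sauna
attic → porch
porch → garage
garage → terrace
porch → parlor

gallery, kitchen, pantry, den, vault, workshop, patio, studio, library, attic, foyer, sauna, porch, garage, terrace, parlor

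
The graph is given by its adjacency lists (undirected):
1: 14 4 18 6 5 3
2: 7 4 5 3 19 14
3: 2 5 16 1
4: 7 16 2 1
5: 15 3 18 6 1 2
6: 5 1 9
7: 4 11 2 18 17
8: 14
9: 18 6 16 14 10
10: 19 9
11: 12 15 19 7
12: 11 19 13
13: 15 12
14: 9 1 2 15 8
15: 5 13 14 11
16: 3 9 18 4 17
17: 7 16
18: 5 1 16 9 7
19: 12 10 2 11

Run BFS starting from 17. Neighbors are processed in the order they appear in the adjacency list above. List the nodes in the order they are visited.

Visit 17; enqueue 7, 16 → queue [7, 16]
Visit 7; enqueue 4, 11, 2, 18 → queue [16, 4, 11, 2, 18]
Visit 16; enqueue 3, 9 → queue [4, 11, 2, 18, 3, 9]
Visit 4; enqueue 1 → queue [11, 2, 18, 3, 9, 1]
Visit 11; enqueue 12, 15, 19 → queue [2, 18, 3, 9, 1, 12, 15, 19]
Visit 2; enqueue 5, 14 → queue [18, 3, 9, 1, 12, 15, 19, 5, 14]
Visit 18 → queue [3, 9, 1, 12, 15, 19, 5, 14]
Visit 3 → queue [9, 1, 12, 15, 19, 5, 14]
Visit 9; enqueue 6, 10 → queue [1, 12, 15, 19, 5, 14, 6, 10]
Visit 1 → queue [12, 15, 19, 5, 14, 6, 10]
Visit 12; enqueue 13 → queue [15, 19, 5, 14, 6, 10, 13]
Visit 15 → queue [19, 5, 14, 6, 10, 13]
Visit 19 → queue [5, 14, 6, 10, 13]
Visit 5 → queue [14, 6, 10, 13]
Visit 14; enqueue 8 → queue [6, 10, 13, 8]
Visit 6 → queue [10, 13, 8]
Visit 10 → queue [13, 8]
Visit 13 → queue [8]
Visit 8 → queue []

17 → 7 → 16 → 4 → 11 → 2 → 18 → 3 → 9 → 1 → 12 → 15 → 19 → 5 → 14 → 6 → 10 → 13 → 8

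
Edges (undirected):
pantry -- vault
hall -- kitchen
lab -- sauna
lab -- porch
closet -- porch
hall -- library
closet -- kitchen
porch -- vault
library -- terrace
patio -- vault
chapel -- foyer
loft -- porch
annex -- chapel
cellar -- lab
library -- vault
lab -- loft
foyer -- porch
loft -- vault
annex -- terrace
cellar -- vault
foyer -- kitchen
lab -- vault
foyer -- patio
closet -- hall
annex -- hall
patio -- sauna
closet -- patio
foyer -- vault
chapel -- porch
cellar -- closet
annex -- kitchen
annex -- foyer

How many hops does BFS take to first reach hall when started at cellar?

2

Level 0: cellar
Level 1: closet, lab, vault
Level 2: foyer, hall, kitchen, library, loft, pantry, patio, porch, sauna
Level 3: annex, chapel, terrace
hall first appears at level 2.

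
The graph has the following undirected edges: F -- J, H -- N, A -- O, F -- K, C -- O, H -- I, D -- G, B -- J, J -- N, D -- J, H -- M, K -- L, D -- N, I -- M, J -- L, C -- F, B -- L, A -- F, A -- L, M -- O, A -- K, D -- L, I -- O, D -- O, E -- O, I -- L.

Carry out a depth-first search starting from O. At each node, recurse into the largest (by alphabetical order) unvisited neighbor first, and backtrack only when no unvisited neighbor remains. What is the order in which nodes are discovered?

O, M, I, L, K, F, J, N, H, D, G, B, C, A, E

Visit O
O → M
M → I
I → L
L → K
K → F
F → J
J → N
N → H
N → D
D → G
J → B
F → C
F → A
O → E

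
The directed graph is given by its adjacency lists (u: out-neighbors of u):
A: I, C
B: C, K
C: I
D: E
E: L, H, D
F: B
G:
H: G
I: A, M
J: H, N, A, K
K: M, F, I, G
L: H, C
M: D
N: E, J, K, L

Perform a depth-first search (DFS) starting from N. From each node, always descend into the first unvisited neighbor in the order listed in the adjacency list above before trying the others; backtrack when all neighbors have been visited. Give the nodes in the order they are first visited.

N → E → L → H → G → C → I → A → M → D → J → K → F → B

Visit N
N → E
E → L
L → H
H → G
L → C
C → I
I → A
I → M
M → D
N → J
J → K
K → F
F → B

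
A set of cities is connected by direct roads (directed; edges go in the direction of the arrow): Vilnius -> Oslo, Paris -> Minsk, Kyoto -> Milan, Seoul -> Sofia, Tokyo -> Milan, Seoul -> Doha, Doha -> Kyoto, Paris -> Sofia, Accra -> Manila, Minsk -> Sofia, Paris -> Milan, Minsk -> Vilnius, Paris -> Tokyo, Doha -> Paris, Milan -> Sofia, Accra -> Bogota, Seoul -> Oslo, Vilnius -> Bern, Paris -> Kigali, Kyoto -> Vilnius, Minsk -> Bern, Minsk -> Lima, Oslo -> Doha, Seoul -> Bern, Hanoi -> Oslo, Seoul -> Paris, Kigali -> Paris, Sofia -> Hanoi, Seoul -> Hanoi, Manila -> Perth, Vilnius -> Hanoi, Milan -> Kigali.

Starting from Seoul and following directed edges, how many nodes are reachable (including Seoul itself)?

14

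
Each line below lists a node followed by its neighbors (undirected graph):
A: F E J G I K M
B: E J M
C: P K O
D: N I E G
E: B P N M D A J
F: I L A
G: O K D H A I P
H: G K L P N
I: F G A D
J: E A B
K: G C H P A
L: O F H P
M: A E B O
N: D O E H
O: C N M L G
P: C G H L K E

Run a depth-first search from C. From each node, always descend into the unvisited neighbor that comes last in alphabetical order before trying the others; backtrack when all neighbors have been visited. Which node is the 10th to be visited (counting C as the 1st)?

Visit C
C → P
P → L
L → O
O → N
N → H
H → K
K → G
G → I
I → F
F → A
A → M
M → E
E → J
J → B
E → D

Visit order: C, P, L, O, N, H, K, G, I, F, A, M, E, J, B, D

F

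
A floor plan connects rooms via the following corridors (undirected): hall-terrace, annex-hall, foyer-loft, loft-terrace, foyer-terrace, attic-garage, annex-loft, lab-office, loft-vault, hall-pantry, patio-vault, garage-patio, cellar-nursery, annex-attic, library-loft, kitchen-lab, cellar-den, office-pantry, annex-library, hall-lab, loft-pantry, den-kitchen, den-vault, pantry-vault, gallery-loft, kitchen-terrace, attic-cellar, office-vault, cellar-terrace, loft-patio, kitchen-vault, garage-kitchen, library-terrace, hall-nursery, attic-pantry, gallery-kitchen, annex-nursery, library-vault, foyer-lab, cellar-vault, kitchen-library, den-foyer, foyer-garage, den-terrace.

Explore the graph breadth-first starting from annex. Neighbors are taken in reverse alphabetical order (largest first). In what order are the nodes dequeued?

Visit annex; enqueue nursery, loft, library, hall, attic → queue [nursery, loft, library, hall, attic]
Visit nursery; enqueue cellar → queue [loft, library, hall, attic, cellar]
Visit loft; enqueue vault, terrace, patio, pantry, gallery, foyer → queue [library, hall, attic, cellar, vault, terrace, patio, pantry, gallery, foyer]
Visit library; enqueue kitchen → queue [hall, attic, cellar, vault, terrace, patio, pantry, gallery, foyer, kitchen]
Visit hall; enqueue lab → queue [attic, cellar, vault, terrace, patio, pantry, gallery, foyer, kitchen, lab]
Visit attic; enqueue garage → queue [cellar, vault, terrace, patio, pantry, gallery, foyer, kitchen, lab, garage]
Visit cellar; enqueue den → queue [vault, terrace, patio, pantry, gallery, foyer, kitchen, lab, garage, den]
Visit vault; enqueue office → queue [terrace, patio, pantry, gallery, foyer, kitchen, lab, garage, den, office]
Visit terrace → queue [patio, pantry, gallery, foyer, kitchen, lab, garage, den, office]
Visit patio → queue [pantry, gallery, foyer, kitchen, lab, garage, den, office]
Visit pantry → queue [gallery, foyer, kitchen, lab, garage, den, office]
Visit gallery → queue [foyer, kitchen, lab, garage, den, office]
Visit foyer → queue [kitchen, lab, garage, den, office]
Visit kitchen → queue [lab, garage, den, office]
Visit lab → queue [garage, den, office]
Visit garage → queue [den, office]
Visit den → queue [office]
Visit office → queue []

annex nursery loft library hall attic cellar vault terrace patio pantry gallery foyer kitchen lab garage den office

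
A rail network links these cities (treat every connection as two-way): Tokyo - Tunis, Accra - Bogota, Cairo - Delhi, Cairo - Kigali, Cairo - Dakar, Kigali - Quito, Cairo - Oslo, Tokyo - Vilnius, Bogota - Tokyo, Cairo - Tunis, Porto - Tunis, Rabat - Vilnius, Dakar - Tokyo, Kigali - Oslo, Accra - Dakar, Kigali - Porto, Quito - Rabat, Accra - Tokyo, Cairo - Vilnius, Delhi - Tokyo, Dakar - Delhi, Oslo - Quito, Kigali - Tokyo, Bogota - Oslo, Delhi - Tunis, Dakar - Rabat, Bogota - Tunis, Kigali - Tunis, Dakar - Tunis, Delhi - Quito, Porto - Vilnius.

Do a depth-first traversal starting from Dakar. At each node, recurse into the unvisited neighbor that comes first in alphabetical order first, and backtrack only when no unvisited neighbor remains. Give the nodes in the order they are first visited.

Visit Dakar
Dakar → Accra
Accra → Bogota
Bogota → Oslo
Oslo → Cairo
Cairo → Delhi
Delhi → Quito
Quito → Kigali
Kigali → Porto
Porto → Tunis
Tunis → Tokyo
Tokyo → Vilnius
Vilnius → Rabat

Dakar → Accra → Bogota → Oslo → Cairo → Delhi → Quito → Kigali → Porto → Tunis → Tokyo → Vilnius → Rabat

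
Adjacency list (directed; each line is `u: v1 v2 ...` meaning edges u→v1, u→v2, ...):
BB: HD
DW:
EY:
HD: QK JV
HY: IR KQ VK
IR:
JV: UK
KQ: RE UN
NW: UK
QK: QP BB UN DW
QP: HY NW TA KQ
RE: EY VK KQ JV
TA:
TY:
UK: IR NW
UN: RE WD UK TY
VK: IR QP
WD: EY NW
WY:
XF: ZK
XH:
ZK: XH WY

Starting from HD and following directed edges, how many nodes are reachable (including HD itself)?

18

BFS from HD visits: HD, JV, QK, UK, BB, DW, QP, UN, IR, NW, HY, KQ, TA, RE, TY, WD, VK, EY
Reachable nodes: 18 of 22 total.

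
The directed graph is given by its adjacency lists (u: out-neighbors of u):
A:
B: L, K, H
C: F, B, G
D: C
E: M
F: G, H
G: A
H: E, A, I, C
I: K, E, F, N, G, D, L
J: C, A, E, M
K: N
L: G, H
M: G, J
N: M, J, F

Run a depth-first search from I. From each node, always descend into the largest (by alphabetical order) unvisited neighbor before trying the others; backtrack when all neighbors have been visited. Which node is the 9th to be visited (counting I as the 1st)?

Visit I
I → N
N → M
M → J
J → E
J → C
C → G
G → A
C → F
F → H
C → B
B → L
B → K
I → D

Visit order: I, N, M, J, E, C, G, A, F, H, B, L, K, D

F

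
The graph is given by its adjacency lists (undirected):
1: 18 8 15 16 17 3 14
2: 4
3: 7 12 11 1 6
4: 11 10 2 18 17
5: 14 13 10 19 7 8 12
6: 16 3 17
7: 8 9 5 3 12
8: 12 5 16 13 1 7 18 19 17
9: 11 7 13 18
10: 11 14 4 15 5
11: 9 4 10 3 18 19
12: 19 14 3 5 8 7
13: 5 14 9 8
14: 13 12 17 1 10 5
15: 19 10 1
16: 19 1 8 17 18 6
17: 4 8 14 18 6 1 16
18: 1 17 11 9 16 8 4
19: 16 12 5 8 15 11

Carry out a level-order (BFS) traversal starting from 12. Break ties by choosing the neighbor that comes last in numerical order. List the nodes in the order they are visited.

12 → 19 → 14 → 8 → 7 → 5 → 3 → 16 → 15 → 11 → 17 → 13 → 10 → 1 → 18 → 9 → 6 → 4 → 2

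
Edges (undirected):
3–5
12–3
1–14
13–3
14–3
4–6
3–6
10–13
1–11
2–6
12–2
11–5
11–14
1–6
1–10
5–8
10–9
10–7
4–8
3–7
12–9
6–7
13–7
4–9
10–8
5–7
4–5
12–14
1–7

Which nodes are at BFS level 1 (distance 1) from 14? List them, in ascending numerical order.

Level 0: 14
Level 1: 1, 3, 11, 12
Level 2: 2, 5, 6, 7, 9, 10, 13
Level 3: 4, 8

1, 3, 11, 12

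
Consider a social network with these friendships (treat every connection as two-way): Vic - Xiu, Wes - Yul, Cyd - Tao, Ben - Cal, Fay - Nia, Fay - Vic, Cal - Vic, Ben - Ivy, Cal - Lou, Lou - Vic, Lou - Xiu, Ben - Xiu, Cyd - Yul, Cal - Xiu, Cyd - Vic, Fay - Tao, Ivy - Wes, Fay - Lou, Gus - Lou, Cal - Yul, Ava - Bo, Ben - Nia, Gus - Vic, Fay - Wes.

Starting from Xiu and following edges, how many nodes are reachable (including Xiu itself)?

BFS from Xiu visits: Xiu, Vic, Lou, Cal, Ben, Gus, Fay, Cyd, Yul, Nia, Ivy, Wes, Tao
Reachable nodes: 13 of 15 total.

13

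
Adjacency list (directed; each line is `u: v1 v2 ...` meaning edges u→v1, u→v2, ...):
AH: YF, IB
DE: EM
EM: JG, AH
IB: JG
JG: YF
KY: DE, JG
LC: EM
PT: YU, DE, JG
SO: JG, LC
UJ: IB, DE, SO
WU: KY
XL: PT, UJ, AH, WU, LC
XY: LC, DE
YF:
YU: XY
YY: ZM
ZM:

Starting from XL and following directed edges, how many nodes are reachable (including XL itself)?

15

BFS from XL visits: XL, PT, UJ, AH, WU, LC, YU, DE, JG, IB, SO, YF, KY, EM, XY
Reachable nodes: 15 of 17 total.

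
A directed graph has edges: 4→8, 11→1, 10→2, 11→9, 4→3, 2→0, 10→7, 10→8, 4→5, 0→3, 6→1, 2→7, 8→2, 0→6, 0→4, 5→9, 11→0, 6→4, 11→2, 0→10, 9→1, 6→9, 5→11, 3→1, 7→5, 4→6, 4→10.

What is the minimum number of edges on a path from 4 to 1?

Level 0: 4
Level 1: 3, 5, 6, 8, 10
Level 2: 1, 2, 7, 9, 11
Level 3: 0
1 first appears at level 2.

2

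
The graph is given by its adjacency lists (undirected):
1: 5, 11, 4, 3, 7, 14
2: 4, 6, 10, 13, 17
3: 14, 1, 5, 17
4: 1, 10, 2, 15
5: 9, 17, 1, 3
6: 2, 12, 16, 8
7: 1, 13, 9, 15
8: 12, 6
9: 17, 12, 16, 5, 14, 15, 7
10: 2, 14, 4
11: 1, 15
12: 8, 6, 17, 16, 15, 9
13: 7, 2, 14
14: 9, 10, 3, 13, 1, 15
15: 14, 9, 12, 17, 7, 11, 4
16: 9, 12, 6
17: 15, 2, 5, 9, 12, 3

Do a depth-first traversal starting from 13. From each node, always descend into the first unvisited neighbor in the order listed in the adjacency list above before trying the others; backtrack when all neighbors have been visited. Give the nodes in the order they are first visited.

Visit 13
13 → 7
7 → 1
1 → 5
5 → 9
9 → 17
17 → 15
15 → 14
14 → 10
10 → 2
2 → 4
2 → 6
6 → 12
12 → 8
12 → 16
14 → 3
15 → 11

13 -> 7 -> 1 -> 5 -> 9 -> 17 -> 15 -> 14 -> 10 -> 2 -> 4 -> 6 -> 12 -> 8 -> 16 -> 3 -> 11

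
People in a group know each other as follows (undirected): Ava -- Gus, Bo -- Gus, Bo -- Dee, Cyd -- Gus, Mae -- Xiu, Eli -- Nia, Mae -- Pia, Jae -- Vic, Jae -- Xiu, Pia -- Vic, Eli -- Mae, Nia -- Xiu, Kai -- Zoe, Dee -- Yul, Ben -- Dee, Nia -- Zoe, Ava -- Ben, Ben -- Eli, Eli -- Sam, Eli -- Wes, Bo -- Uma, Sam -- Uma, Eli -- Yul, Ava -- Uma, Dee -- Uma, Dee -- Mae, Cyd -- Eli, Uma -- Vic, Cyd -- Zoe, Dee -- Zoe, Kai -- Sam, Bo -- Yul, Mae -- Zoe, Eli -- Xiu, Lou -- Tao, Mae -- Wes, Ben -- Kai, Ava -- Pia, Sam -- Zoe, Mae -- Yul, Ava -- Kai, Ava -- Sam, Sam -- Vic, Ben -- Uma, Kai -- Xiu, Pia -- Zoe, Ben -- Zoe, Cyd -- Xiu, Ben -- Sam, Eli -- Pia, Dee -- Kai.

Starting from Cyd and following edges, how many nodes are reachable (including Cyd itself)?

BFS from Cyd visits: Cyd, Zoe, Xiu, Gus, Eli, Sam, Pia, Nia, Mae, Kai, Dee, Ben, Jae, Bo, Ava, Yul, Wes, Vic, Uma
Reachable nodes: 19 of 21 total.

19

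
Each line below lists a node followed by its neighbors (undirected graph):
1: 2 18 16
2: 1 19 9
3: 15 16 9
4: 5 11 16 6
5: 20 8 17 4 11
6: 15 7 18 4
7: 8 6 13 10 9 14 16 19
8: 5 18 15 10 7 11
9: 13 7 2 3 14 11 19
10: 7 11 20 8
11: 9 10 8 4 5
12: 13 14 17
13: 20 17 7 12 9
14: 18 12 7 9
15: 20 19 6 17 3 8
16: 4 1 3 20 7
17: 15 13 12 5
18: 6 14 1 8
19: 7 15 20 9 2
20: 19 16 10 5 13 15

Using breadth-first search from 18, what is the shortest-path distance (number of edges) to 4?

2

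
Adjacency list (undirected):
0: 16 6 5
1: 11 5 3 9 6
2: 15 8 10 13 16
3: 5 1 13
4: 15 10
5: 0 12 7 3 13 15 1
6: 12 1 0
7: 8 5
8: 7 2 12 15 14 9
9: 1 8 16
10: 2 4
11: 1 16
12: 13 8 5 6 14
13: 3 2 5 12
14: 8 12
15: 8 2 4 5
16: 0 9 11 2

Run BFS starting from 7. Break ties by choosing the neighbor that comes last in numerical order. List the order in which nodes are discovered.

7 → 8 → 5 → 15 → 14 → 12 → 9 → 2 → 13 → 3 → 1 → 0 → 4 → 6 → 16 → 10 → 11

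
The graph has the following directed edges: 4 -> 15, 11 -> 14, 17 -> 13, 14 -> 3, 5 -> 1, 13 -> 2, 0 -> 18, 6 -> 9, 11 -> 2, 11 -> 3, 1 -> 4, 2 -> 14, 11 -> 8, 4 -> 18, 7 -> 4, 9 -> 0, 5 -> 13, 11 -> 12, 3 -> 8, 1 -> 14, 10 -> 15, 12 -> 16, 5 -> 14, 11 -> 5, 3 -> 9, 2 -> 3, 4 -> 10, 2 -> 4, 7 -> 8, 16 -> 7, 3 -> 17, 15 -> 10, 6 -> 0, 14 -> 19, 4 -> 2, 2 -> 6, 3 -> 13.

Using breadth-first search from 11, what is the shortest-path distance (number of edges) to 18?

Level 0: 11
Level 1: 2, 3, 5, 8, 12, 14
Level 2: 1, 4, 6, 9, 13, 16, 17, 19
Level 3: 0, 7, 10, 15, 18
18 first appears at level 3.

3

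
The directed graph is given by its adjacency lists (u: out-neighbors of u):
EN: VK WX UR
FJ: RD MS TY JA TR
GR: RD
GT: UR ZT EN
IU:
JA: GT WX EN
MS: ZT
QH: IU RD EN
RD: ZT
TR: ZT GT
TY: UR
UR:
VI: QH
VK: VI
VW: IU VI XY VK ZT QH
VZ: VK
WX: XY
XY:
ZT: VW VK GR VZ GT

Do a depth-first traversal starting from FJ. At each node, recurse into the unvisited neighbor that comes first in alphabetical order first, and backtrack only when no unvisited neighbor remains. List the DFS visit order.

Visit FJ
FJ → JA
JA → EN
EN → UR
EN → VK
VK → VI
VI → QH
QH → IU
QH → RD
RD → ZT
ZT → GR
ZT → GT
ZT → VW
VW → XY
ZT → VZ
EN → WX
FJ → MS
FJ → TR
FJ → TY

FJ → JA → EN → UR → VK → VI → QH → IU → RD → ZT → GR → GT → VW → XY → VZ → WX → MS → TR → TY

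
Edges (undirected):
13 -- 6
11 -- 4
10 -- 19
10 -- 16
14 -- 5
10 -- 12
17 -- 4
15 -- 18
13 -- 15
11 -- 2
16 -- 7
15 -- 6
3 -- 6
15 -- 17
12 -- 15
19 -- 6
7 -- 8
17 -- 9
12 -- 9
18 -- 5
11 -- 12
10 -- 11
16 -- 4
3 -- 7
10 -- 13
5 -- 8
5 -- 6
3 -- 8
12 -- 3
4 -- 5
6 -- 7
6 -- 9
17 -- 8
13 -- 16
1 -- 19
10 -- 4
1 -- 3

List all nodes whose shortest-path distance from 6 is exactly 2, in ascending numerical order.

1, 4, 8, 10, 12, 14, 16, 17, 18

Level 0: 6
Level 1: 3, 5, 7, 9, 13, 15, 19
Level 2: 1, 4, 8, 10, 12, 14, 16, 17, 18
Level 3: 11
Level 4: 2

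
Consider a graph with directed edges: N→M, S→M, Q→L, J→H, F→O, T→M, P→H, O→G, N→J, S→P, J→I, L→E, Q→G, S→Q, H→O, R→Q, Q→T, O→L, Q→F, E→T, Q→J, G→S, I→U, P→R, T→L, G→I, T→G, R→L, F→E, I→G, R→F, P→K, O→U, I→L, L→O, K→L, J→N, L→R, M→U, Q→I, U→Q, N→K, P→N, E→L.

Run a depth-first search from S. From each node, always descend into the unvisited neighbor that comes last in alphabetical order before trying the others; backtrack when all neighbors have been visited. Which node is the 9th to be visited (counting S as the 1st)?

Visit S
S → Q
Q → T
T → M
M → U
T → L
L → R
R → F
F → O
O → G
G → I
F → E
Q → J
J → N
N → K
J → H
S → P

Visit order: S, Q, T, M, U, L, R, F, O, G, I, E, J, N, K, H, P

O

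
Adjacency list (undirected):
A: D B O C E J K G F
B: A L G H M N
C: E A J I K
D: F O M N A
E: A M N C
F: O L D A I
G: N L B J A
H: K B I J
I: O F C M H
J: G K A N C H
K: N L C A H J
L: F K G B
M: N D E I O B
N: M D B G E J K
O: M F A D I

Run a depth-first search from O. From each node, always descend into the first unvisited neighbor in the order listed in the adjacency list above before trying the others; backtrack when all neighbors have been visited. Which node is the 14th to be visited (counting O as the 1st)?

H

Visit O
O → M
M → N
N → D
D → F
F → L
L → K
K → C
C → E
E → A
A → B
B → G
G → J
J → H
H → I

Visit order: O, M, N, D, F, L, K, C, E, A, B, G, J, H, I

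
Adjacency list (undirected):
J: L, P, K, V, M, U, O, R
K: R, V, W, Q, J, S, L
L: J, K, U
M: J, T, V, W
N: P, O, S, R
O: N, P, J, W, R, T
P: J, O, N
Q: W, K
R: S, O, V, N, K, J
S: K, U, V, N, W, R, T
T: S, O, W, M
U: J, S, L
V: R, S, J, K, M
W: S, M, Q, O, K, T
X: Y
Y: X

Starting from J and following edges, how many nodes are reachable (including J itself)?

BFS from J visits: J, L, P, K, V, M, U, O, R, N, W, Q, S, T
Reachable nodes: 14 of 16 total.

14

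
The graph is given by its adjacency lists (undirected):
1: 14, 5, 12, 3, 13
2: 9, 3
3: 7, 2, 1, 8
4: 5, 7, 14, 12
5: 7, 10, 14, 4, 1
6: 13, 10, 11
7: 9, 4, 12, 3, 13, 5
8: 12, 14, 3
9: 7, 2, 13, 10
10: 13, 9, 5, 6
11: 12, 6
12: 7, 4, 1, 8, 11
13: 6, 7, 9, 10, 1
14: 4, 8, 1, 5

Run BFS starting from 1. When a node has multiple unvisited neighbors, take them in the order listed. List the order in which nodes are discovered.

Visit 1; enqueue 14, 5, 12, 3, 13 → queue [14, 5, 12, 3, 13]
Visit 14; enqueue 4, 8 → queue [5, 12, 3, 13, 4, 8]
Visit 5; enqueue 7, 10 → queue [12, 3, 13, 4, 8, 7, 10]
Visit 12; enqueue 11 → queue [3, 13, 4, 8, 7, 10, 11]
Visit 3; enqueue 2 → queue [13, 4, 8, 7, 10, 11, 2]
Visit 13; enqueue 6, 9 → queue [4, 8, 7, 10, 11, 2, 6, 9]
Visit 4 → queue [8, 7, 10, 11, 2, 6, 9]
Visit 8 → queue [7, 10, 11, 2, 6, 9]
Visit 7 → queue [10, 11, 2, 6, 9]
Visit 10 → queue [11, 2, 6, 9]
Visit 11 → queue [2, 6, 9]
Visit 2 → queue [6, 9]
Visit 6 → queue [9]
Visit 9 → queue []

1, 14, 5, 12, 3, 13, 4, 8, 7, 10, 11, 2, 6, 9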